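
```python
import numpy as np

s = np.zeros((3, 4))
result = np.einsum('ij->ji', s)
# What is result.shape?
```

(4, 3)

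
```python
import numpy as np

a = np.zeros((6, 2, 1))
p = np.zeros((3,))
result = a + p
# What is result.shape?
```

(6, 2, 3)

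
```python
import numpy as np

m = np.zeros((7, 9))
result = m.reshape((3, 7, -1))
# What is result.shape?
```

(3, 7, 3)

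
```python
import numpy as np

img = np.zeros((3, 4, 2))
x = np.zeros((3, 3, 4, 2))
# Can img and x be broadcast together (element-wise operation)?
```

Yes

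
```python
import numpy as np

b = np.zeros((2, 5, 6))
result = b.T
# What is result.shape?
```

(6, 5, 2)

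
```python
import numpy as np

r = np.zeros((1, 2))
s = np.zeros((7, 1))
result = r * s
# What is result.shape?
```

(7, 2)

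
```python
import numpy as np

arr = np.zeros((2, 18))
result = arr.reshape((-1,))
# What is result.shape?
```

(36,)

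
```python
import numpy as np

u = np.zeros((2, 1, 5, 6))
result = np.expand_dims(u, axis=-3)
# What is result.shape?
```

(2, 1, 1, 5, 6)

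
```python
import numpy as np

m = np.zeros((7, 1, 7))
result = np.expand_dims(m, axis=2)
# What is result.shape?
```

(7, 1, 1, 7)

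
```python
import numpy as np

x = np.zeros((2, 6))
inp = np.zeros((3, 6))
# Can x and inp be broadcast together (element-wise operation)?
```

No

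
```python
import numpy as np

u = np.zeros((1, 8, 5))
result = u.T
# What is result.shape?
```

(5, 8, 1)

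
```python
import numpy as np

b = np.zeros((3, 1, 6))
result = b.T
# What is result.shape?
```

(6, 1, 3)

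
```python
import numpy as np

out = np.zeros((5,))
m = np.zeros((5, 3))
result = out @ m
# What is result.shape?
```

(3,)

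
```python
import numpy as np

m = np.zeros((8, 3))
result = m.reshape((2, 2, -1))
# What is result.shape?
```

(2, 2, 6)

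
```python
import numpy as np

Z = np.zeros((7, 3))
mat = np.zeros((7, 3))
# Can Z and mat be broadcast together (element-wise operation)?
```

Yes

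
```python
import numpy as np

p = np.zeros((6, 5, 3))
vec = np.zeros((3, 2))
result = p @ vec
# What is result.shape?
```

(6, 5, 2)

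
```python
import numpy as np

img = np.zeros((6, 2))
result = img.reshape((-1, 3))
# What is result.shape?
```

(4, 3)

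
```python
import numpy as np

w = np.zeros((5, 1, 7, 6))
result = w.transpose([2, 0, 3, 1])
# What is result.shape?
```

(7, 5, 6, 1)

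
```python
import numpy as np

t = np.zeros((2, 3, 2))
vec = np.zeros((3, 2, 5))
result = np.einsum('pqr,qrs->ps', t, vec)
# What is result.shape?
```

(2, 5)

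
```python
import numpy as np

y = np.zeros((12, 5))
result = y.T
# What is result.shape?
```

(5, 12)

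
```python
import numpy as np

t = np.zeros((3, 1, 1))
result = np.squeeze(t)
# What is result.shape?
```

(3,)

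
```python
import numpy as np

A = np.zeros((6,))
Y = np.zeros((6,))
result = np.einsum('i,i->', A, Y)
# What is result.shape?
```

()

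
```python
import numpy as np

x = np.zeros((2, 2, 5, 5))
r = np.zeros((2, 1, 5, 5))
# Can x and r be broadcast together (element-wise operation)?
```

Yes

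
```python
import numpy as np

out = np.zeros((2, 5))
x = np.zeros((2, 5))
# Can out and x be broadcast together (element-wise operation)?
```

Yes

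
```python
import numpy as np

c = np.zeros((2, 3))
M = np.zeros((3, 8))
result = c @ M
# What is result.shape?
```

(2, 8)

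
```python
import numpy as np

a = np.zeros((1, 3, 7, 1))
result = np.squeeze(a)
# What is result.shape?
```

(3, 7)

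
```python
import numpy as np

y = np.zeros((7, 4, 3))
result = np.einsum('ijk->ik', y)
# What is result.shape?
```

(7, 3)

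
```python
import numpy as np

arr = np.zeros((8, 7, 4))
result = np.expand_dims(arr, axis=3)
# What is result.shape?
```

(8, 7, 4, 1)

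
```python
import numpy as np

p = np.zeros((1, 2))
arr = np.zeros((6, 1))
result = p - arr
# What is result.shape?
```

(6, 2)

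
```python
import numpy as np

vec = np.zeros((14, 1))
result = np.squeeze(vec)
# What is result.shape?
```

(14,)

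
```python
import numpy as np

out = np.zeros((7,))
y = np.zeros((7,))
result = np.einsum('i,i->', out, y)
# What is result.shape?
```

()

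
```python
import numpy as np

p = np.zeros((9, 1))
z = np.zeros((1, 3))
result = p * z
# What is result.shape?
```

(9, 3)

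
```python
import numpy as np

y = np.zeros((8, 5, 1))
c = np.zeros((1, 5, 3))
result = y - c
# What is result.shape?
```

(8, 5, 3)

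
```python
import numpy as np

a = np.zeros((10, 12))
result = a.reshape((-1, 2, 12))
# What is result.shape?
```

(5, 2, 12)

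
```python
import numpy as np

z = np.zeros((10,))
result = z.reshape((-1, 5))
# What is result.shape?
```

(2, 5)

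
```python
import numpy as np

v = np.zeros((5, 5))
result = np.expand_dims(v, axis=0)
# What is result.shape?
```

(1, 5, 5)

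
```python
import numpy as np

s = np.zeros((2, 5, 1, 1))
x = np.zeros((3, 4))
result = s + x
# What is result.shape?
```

(2, 5, 3, 4)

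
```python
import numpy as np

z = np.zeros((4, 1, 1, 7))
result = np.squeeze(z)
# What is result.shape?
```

(4, 7)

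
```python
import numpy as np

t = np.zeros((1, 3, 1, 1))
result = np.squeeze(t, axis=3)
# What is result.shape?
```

(1, 3, 1)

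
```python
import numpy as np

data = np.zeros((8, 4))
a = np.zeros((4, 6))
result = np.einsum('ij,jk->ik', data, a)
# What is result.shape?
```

(8, 6)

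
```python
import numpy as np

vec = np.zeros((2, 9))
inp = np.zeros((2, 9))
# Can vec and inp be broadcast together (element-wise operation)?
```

Yes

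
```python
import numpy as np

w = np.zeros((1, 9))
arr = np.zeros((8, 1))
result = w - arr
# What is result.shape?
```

(8, 9)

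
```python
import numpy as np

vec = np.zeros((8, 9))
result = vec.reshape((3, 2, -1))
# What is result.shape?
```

(3, 2, 12)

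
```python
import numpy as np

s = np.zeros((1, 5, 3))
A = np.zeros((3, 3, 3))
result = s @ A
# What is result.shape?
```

(3, 5, 3)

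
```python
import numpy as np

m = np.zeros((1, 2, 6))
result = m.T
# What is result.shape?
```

(6, 2, 1)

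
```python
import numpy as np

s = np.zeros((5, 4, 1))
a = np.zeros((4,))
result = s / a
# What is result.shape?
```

(5, 4, 4)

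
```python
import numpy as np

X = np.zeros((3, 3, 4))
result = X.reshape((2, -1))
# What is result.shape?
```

(2, 18)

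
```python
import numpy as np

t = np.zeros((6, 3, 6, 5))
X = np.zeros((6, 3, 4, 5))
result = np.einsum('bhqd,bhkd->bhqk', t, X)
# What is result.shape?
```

(6, 3, 6, 4)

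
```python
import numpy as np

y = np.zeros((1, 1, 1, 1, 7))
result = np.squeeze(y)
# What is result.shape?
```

(7,)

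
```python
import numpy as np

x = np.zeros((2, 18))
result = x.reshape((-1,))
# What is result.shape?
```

(36,)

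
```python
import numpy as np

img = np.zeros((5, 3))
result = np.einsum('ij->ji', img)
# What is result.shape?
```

(3, 5)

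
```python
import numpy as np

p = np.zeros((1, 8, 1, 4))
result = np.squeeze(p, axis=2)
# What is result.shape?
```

(1, 8, 4)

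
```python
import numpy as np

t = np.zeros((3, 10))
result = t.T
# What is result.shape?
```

(10, 3)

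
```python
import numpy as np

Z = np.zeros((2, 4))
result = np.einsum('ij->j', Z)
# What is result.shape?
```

(4,)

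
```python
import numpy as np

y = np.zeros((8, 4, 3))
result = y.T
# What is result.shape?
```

(3, 4, 8)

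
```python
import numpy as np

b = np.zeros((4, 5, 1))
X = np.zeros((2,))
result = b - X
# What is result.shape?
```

(4, 5, 2)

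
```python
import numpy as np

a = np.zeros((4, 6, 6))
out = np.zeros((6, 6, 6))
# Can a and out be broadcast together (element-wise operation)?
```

No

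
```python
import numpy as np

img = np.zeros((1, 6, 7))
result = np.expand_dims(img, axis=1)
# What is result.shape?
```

(1, 1, 6, 7)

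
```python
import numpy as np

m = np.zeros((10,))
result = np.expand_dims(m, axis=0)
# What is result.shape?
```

(1, 10)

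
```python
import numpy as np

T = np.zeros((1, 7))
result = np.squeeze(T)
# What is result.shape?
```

(7,)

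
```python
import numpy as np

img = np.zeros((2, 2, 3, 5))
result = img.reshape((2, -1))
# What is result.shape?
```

(2, 30)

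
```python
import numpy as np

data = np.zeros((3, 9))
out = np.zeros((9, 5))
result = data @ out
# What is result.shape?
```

(3, 5)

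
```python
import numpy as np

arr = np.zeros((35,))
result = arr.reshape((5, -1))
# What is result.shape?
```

(5, 7)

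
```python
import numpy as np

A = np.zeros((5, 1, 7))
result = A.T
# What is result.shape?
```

(7, 1, 5)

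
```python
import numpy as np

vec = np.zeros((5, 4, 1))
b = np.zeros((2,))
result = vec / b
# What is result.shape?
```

(5, 4, 2)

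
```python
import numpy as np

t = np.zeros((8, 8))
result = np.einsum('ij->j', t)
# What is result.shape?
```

(8,)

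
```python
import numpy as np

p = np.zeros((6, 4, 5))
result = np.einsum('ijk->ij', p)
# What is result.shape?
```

(6, 4)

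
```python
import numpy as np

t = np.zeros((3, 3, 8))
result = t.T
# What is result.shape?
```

(8, 3, 3)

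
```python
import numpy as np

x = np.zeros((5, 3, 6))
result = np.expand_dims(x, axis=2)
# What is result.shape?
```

(5, 3, 1, 6)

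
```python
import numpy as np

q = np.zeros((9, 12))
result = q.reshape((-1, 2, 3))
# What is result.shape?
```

(18, 2, 3)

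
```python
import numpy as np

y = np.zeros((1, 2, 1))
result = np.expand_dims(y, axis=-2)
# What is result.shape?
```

(1, 2, 1, 1)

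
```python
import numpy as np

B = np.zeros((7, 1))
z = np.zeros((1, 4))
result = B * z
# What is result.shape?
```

(7, 4)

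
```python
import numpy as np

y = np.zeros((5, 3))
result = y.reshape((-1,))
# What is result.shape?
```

(15,)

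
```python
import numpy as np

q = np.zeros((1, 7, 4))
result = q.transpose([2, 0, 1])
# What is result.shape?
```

(4, 1, 7)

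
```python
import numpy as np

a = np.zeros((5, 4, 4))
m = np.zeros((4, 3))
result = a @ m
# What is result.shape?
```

(5, 4, 3)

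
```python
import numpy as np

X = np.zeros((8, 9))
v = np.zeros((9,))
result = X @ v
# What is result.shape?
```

(8,)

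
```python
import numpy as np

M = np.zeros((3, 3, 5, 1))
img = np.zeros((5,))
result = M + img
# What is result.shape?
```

(3, 3, 5, 5)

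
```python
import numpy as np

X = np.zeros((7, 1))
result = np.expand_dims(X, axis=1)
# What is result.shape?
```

(7, 1, 1)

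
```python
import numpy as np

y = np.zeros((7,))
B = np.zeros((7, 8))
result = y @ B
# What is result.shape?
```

(8,)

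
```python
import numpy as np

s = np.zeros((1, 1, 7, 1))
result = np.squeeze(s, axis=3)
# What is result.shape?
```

(1, 1, 7)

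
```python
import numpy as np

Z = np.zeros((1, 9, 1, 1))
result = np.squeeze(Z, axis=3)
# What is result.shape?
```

(1, 9, 1)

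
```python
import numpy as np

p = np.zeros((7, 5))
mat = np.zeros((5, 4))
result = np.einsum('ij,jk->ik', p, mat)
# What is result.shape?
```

(7, 4)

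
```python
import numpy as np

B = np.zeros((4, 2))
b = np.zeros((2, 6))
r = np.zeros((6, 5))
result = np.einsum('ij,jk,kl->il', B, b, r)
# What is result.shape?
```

(4, 5)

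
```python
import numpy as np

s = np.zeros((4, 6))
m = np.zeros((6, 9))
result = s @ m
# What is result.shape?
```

(4, 9)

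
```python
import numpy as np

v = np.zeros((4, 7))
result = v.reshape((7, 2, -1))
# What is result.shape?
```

(7, 2, 2)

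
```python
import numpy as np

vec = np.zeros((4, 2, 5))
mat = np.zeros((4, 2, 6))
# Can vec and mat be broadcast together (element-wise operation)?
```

No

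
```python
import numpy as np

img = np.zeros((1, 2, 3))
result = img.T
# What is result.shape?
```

(3, 2, 1)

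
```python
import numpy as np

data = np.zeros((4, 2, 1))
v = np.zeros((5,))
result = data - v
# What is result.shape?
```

(4, 2, 5)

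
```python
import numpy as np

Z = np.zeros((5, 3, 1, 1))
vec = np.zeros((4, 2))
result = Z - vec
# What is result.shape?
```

(5, 3, 4, 2)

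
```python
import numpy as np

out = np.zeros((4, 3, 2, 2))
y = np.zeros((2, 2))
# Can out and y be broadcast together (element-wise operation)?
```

Yes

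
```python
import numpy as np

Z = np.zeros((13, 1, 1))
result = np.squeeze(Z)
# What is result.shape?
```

(13,)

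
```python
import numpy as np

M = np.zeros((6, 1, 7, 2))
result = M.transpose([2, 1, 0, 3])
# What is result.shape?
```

(7, 1, 6, 2)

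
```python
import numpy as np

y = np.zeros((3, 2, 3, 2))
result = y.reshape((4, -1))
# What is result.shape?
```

(4, 9)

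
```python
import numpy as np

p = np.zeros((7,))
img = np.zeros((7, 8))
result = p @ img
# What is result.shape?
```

(8,)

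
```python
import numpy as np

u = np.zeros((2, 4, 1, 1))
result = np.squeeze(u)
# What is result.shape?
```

(2, 4)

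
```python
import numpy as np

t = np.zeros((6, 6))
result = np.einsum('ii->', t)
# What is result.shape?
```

()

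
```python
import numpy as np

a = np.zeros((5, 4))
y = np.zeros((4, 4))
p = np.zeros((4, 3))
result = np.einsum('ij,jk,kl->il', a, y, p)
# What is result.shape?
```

(5, 3)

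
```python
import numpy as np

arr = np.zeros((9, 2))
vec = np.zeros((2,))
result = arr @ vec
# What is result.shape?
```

(9,)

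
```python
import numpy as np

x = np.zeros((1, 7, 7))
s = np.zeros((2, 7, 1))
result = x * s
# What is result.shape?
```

(2, 7, 7)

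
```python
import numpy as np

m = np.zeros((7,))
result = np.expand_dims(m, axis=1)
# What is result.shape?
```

(7, 1)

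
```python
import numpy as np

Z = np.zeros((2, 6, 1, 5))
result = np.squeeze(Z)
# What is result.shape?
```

(2, 6, 5)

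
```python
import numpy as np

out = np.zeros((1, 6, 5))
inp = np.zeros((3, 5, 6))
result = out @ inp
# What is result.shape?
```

(3, 6, 6)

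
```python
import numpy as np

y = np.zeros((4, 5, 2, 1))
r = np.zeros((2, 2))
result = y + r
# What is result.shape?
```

(4, 5, 2, 2)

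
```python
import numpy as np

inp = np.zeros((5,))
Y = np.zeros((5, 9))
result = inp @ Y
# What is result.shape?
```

(9,)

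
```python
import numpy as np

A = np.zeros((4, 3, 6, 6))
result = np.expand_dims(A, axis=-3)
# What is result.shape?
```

(4, 3, 1, 6, 6)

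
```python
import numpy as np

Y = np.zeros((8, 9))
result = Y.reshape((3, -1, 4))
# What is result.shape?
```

(3, 6, 4)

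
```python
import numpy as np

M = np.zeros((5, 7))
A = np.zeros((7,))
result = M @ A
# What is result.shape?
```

(5,)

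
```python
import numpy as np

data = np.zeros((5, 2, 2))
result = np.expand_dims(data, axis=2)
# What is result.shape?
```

(5, 2, 1, 2)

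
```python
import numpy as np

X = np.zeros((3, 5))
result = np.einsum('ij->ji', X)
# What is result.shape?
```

(5, 3)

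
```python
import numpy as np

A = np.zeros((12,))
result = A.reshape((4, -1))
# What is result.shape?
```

(4, 3)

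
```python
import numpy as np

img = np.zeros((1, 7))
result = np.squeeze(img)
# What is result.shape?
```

(7,)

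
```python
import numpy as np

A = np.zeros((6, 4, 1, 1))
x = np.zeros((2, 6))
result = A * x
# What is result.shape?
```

(6, 4, 2, 6)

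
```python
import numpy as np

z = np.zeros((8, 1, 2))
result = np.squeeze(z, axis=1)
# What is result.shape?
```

(8, 2)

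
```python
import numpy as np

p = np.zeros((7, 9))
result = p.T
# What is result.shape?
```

(9, 7)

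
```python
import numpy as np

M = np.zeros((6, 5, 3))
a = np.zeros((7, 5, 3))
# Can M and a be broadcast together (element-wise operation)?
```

No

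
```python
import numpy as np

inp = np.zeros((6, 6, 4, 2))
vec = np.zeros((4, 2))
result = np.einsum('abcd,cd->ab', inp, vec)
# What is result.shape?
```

(6, 6)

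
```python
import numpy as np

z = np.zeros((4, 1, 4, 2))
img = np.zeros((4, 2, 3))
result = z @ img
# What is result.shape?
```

(4, 4, 4, 3)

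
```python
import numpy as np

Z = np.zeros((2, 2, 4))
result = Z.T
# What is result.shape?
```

(4, 2, 2)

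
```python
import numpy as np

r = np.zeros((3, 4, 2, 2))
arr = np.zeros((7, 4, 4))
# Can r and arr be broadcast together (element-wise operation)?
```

No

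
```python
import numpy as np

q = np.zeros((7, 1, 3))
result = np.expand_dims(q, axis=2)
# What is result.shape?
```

(7, 1, 1, 3)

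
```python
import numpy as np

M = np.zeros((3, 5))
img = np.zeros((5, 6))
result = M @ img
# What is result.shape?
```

(3, 6)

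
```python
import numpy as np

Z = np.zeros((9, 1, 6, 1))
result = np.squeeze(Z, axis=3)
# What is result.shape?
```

(9, 1, 6)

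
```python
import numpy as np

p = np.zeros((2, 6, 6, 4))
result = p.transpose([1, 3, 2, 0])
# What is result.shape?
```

(6, 4, 6, 2)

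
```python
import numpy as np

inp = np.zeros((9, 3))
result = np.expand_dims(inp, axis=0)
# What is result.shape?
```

(1, 9, 3)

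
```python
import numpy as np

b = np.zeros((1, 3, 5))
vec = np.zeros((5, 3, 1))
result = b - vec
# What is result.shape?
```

(5, 3, 5)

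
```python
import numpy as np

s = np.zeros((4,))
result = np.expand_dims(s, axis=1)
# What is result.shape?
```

(4, 1)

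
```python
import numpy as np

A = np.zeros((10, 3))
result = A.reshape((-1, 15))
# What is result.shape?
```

(2, 15)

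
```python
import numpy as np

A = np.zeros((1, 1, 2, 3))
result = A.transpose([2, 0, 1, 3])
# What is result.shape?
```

(2, 1, 1, 3)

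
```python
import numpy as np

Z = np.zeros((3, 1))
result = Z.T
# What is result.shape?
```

(1, 3)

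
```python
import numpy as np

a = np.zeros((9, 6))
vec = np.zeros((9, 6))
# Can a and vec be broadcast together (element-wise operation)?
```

Yes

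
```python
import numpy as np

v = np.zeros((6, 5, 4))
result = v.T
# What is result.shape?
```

(4, 5, 6)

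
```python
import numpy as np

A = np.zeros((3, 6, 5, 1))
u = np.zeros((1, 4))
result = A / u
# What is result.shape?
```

(3, 6, 5, 4)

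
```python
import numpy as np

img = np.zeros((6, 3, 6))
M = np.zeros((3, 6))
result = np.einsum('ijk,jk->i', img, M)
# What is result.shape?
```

(6,)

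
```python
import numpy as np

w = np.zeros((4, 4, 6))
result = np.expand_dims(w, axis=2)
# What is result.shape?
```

(4, 4, 1, 6)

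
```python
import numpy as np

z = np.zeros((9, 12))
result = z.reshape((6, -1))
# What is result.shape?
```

(6, 18)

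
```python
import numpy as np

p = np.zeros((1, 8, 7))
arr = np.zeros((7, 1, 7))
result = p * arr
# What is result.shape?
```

(7, 8, 7)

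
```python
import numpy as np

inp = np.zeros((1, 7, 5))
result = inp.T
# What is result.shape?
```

(5, 7, 1)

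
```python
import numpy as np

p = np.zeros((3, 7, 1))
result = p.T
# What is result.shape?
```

(1, 7, 3)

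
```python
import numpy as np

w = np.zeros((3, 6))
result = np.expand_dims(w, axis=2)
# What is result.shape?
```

(3, 6, 1)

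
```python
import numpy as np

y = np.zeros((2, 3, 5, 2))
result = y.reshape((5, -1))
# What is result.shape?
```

(5, 12)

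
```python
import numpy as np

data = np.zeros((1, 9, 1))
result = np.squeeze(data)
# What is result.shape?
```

(9,)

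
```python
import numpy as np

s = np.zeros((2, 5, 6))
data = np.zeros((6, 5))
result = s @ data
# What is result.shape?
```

(2, 5, 5)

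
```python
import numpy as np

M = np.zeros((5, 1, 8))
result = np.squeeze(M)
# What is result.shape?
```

(5, 8)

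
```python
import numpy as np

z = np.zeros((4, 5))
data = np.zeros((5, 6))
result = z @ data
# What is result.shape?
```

(4, 6)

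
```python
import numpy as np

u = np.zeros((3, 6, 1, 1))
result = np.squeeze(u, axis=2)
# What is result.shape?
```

(3, 6, 1)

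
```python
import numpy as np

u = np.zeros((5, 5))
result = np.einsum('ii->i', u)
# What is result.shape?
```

(5,)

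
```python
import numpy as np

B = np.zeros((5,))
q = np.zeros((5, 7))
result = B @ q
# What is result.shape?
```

(7,)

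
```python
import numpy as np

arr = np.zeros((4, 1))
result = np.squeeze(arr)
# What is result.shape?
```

(4,)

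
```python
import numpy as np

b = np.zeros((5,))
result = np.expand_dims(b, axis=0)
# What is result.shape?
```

(1, 5)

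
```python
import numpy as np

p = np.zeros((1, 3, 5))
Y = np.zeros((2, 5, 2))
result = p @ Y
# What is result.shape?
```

(2, 3, 2)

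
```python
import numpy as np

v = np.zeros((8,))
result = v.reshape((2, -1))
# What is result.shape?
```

(2, 4)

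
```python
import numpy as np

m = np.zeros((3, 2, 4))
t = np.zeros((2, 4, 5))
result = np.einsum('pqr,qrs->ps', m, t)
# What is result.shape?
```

(3, 5)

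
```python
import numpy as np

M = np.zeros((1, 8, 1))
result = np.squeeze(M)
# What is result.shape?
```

(8,)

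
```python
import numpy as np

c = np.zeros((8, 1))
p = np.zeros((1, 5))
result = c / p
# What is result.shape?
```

(8, 5)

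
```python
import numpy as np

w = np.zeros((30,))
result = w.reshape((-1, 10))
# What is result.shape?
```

(3, 10)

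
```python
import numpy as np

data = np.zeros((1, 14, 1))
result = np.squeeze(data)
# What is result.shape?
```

(14,)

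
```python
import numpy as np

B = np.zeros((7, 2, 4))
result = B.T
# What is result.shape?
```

(4, 2, 7)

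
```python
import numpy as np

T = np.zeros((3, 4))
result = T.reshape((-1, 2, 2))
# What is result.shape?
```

(3, 2, 2)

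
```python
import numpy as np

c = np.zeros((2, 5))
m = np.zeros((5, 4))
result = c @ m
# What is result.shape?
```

(2, 4)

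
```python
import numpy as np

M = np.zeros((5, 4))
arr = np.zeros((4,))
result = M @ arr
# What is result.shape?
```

(5,)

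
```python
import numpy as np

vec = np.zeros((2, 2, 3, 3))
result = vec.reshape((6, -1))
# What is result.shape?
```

(6, 6)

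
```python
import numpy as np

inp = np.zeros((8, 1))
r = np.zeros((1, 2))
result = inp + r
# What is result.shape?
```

(8, 2)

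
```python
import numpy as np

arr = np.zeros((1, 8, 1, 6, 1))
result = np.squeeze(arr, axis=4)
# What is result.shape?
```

(1, 8, 1, 6)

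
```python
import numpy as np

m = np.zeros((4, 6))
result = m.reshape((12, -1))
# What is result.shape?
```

(12, 2)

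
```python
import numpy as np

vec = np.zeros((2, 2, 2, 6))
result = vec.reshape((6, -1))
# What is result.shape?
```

(6, 8)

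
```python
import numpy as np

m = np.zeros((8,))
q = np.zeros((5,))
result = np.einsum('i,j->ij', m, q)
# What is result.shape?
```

(8, 5)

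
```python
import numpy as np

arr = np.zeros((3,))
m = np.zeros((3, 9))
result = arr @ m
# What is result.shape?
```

(9,)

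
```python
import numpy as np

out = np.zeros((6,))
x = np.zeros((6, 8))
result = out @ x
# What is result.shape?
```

(8,)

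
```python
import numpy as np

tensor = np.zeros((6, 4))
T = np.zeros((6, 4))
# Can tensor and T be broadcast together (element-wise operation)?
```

Yes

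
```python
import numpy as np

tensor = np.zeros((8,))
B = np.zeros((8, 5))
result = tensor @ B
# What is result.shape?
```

(5,)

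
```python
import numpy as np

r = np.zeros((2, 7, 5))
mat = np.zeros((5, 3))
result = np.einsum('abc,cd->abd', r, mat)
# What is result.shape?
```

(2, 7, 3)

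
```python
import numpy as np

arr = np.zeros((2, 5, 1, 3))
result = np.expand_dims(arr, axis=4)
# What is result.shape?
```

(2, 5, 1, 3, 1)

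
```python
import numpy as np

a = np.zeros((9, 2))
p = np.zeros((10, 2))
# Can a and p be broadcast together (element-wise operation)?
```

No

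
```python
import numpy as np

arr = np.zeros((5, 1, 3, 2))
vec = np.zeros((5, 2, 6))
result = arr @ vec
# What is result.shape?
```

(5, 5, 3, 6)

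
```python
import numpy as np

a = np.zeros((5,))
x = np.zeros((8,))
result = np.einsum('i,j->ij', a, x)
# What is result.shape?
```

(5, 8)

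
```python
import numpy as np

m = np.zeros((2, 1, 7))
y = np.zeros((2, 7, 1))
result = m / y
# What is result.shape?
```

(2, 7, 7)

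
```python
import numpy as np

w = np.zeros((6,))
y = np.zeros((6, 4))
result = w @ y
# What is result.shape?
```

(4,)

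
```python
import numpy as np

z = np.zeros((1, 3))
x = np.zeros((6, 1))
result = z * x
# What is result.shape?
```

(6, 3)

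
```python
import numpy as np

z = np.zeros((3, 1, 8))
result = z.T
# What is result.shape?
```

(8, 1, 3)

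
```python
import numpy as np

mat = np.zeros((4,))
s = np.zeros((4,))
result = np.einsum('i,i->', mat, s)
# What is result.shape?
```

()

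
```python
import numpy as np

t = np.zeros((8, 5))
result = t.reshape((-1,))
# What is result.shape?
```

(40,)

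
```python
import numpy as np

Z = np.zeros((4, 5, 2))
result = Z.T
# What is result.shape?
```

(2, 5, 4)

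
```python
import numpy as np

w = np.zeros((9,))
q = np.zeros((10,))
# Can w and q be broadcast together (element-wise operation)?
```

No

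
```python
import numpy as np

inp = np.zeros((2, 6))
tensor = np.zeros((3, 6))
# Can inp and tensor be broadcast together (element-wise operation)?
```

No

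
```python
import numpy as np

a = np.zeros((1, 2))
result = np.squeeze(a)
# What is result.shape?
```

(2,)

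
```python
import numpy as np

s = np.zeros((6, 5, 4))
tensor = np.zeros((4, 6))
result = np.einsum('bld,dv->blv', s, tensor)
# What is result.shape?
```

(6, 5, 6)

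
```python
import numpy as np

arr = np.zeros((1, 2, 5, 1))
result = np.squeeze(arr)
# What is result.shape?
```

(2, 5)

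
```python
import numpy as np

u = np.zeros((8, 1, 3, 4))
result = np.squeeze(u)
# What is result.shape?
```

(8, 3, 4)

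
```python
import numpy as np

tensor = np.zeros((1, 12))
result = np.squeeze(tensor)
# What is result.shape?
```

(12,)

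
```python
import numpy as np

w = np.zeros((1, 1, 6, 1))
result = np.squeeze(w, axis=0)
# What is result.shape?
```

(1, 6, 1)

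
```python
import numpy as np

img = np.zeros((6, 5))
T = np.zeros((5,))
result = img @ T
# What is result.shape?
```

(6,)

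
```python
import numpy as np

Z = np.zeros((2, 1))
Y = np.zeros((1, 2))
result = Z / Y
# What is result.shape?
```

(2, 2)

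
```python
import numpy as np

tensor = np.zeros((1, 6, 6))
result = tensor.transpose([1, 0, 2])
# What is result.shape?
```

(6, 1, 6)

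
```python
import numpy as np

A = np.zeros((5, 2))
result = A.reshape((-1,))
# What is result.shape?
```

(10,)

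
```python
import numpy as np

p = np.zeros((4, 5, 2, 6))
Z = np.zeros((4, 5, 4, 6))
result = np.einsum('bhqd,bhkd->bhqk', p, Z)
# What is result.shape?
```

(4, 5, 2, 4)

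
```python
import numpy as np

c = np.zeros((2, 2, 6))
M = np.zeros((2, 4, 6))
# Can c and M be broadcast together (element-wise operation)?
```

No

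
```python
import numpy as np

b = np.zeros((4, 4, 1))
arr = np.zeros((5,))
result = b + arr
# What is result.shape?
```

(4, 4, 5)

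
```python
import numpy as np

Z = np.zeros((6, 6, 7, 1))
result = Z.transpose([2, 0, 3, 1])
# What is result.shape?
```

(7, 6, 1, 6)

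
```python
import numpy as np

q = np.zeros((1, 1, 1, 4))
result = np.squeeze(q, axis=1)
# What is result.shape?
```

(1, 1, 4)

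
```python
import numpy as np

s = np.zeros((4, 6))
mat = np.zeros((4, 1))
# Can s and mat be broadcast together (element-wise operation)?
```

Yes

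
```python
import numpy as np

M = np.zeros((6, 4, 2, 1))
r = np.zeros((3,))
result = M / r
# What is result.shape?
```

(6, 4, 2, 3)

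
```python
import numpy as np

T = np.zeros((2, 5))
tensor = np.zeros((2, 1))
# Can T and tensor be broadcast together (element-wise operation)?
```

Yes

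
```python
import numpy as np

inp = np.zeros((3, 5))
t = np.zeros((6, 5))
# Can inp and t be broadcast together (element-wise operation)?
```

No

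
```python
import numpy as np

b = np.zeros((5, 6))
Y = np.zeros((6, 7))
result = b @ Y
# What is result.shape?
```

(5, 7)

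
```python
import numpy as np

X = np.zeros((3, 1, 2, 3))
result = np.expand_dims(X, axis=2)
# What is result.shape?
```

(3, 1, 1, 2, 3)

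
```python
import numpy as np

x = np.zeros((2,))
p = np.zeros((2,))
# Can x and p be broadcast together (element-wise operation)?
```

Yes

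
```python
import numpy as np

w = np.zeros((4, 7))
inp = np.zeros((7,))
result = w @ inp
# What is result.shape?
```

(4,)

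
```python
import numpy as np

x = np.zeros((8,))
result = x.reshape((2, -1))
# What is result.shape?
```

(2, 4)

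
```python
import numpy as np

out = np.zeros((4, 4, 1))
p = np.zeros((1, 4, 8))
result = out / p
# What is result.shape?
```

(4, 4, 8)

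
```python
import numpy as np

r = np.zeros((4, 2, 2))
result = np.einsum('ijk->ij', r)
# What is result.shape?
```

(4, 2)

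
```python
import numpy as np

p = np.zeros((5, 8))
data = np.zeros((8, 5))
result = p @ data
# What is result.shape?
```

(5, 5)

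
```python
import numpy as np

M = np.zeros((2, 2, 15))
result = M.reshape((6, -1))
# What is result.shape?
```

(6, 10)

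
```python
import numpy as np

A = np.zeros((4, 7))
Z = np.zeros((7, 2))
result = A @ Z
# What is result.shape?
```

(4, 2)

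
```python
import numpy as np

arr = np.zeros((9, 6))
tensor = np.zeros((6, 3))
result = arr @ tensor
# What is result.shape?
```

(9, 3)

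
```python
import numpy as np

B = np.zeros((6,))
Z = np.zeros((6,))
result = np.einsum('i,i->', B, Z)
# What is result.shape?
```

()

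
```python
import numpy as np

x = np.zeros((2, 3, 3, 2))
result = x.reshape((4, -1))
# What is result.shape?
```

(4, 9)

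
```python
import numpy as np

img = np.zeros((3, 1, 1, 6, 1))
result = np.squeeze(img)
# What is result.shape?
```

(3, 6)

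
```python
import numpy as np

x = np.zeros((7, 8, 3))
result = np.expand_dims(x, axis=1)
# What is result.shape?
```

(7, 1, 8, 3)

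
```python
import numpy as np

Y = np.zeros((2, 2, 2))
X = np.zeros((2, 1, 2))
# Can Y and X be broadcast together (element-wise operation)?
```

Yes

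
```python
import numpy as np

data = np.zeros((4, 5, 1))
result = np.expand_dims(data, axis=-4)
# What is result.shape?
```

(1, 4, 5, 1)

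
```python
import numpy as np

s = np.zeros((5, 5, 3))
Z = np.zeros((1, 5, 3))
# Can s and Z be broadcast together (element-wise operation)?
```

Yes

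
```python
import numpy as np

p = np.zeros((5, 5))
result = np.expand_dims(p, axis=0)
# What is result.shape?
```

(1, 5, 5)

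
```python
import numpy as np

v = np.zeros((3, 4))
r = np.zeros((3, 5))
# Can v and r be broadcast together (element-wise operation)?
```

No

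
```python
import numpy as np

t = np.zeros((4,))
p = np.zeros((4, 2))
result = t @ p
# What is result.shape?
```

(2,)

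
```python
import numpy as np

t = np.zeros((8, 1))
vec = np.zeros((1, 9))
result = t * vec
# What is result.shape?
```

(8, 9)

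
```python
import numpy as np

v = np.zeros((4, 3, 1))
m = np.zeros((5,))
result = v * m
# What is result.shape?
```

(4, 3, 5)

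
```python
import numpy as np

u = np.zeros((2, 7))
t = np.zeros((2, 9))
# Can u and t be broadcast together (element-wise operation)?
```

No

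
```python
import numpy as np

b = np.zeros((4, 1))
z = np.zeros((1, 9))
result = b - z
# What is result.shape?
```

(4, 9)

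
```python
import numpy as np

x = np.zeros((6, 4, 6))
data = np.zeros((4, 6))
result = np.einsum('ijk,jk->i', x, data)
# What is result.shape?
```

(6,)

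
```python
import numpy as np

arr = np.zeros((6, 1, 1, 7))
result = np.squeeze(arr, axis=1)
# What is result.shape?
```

(6, 1, 7)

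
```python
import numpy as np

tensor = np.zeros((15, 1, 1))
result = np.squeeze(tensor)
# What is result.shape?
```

(15,)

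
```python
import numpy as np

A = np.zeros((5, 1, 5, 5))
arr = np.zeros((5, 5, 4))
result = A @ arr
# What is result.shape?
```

(5, 5, 5, 4)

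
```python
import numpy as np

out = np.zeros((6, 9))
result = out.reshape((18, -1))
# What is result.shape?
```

(18, 3)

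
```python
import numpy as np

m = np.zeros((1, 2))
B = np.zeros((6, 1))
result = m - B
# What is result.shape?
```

(6, 2)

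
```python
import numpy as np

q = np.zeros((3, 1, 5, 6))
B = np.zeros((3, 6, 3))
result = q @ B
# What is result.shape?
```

(3, 3, 5, 3)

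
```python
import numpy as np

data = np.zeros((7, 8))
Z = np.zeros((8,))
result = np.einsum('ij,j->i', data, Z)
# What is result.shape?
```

(7,)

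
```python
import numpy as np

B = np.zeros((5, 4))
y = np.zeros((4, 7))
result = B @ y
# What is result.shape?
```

(5, 7)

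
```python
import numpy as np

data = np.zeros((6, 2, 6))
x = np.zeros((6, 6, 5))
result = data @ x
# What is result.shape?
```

(6, 2, 5)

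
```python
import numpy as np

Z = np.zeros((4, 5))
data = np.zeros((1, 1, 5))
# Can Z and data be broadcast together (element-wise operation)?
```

Yes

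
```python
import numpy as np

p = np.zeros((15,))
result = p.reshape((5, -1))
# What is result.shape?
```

(5, 3)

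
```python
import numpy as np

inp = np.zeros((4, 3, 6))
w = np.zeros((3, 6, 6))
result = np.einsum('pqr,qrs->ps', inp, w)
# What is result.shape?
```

(4, 6)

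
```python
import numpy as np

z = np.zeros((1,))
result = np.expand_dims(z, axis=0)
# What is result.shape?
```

(1, 1)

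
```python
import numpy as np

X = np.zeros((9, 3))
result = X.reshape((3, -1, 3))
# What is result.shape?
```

(3, 3, 3)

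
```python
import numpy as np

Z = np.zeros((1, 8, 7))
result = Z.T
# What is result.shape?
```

(7, 8, 1)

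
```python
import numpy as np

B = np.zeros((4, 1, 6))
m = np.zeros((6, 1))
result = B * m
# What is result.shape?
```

(4, 6, 6)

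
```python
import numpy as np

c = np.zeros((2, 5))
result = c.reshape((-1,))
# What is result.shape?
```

(10,)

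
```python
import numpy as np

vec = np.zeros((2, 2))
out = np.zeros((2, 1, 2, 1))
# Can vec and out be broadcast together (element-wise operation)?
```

Yes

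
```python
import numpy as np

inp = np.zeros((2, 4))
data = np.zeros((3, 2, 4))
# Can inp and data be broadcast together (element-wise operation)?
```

Yes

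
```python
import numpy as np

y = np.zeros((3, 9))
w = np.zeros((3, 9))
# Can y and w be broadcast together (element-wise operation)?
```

Yes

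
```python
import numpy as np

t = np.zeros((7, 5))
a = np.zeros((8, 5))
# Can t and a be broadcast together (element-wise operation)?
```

No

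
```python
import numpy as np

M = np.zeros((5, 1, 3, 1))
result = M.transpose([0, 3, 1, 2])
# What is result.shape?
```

(5, 1, 1, 3)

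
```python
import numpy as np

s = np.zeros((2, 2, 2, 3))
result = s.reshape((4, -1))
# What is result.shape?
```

(4, 6)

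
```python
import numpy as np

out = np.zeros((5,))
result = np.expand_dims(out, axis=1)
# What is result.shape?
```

(5, 1)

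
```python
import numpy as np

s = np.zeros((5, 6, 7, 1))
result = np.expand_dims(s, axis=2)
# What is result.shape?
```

(5, 6, 1, 7, 1)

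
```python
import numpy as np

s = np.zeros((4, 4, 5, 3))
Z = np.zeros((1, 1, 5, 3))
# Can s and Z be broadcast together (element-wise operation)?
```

Yes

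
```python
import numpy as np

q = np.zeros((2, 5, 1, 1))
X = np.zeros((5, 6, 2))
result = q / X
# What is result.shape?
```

(2, 5, 6, 2)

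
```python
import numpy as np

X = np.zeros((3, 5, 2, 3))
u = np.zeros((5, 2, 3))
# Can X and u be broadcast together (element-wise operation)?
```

Yes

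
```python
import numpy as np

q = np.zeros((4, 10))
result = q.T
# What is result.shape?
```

(10, 4)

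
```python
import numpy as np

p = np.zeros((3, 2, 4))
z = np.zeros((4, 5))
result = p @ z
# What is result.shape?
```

(3, 2, 5)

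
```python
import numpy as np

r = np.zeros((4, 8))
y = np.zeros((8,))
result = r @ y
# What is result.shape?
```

(4,)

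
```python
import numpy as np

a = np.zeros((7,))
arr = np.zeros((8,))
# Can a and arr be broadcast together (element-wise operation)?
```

No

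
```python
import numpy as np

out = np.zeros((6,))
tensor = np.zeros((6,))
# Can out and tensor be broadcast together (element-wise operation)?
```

Yes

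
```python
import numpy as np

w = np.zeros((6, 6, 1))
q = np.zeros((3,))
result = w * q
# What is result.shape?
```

(6, 6, 3)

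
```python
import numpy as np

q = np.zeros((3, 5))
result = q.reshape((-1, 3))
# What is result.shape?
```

(5, 3)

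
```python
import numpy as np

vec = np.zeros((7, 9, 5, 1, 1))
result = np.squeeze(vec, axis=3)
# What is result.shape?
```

(7, 9, 5, 1)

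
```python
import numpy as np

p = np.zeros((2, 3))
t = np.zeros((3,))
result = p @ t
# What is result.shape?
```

(2,)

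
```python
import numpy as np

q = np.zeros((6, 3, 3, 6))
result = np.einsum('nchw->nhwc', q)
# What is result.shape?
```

(6, 3, 6, 3)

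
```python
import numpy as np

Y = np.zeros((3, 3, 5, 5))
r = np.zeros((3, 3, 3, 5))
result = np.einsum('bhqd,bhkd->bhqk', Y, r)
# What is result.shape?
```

(3, 3, 5, 3)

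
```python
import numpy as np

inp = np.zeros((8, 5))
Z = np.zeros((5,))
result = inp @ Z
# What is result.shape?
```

(8,)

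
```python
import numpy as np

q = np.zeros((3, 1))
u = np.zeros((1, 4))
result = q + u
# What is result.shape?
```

(3, 4)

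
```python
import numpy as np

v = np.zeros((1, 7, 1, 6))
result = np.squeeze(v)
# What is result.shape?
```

(7, 6)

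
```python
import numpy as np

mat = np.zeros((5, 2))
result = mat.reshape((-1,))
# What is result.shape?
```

(10,)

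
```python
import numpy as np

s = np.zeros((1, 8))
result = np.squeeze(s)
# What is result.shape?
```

(8,)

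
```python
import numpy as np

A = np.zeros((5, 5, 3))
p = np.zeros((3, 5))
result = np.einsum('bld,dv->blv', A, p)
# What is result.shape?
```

(5, 5, 5)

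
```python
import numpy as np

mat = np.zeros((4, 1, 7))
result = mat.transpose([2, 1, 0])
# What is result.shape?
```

(7, 1, 4)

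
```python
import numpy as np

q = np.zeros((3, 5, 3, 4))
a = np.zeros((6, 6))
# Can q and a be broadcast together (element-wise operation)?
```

No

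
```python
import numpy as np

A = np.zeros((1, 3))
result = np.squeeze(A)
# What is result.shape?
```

(3,)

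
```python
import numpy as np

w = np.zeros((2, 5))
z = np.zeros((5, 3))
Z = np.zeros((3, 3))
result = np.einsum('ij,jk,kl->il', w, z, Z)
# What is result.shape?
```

(2, 3)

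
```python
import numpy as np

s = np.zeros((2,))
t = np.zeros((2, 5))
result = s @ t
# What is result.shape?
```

(5,)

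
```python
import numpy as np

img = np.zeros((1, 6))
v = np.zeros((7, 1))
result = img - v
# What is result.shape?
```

(7, 6)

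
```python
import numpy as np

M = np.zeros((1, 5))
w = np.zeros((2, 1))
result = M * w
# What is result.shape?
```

(2, 5)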